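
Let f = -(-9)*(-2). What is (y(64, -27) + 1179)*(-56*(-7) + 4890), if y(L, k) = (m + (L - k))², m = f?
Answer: 34375256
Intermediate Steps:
f = -18 (f = -3*6 = -18)
m = -18
y(L, k) = (-18 + L - k)² (y(L, k) = (-18 + (L - k))² = (-18 + L - k)²)
(y(64, -27) + 1179)*(-56*(-7) + 4890) = ((18 - 27 - 1*64)² + 1179)*(-56*(-7) + 4890) = ((18 - 27 - 64)² + 1179)*(392 + 4890) = ((-73)² + 1179)*5282 = (5329 + 1179)*5282 = 6508*5282 = 34375256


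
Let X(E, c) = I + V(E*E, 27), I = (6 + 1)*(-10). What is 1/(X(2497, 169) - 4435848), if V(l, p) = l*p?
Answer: 1/163909325 ≈ 6.1009e-9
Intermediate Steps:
I = -70 (I = 7*(-10) = -70)
X(E, c) = -70 + 27*E² (X(E, c) = -70 + (E*E)*27 = -70 + E²*27 = -70 + 27*E²)
1/(X(2497, 169) - 4435848) = 1/((-70 + 27*2497²) - 4435848) = 1/((-70 + 27*6235009) - 4435848) = 1/((-70 + 168345243) - 4435848) = 1/(168345173 - 4435848) = 1/163909325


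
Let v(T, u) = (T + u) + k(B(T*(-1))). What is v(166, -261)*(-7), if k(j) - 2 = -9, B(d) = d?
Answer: 714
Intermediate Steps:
k(j) = -7 (k(j) = 2 - 9 = -7)
v(T, u) = -7 + T + u (v(T, u) = (T + u) - 7 = -7 + T + u)
v(166, -261)*(-7) = (-7 + 166 - 261)*(-7) = -102*(-7) = 714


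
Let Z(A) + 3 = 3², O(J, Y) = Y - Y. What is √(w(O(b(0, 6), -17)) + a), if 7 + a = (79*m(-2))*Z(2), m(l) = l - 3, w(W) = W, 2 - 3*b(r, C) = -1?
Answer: I*√2377 ≈ 48.755*I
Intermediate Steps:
b(r, C) = 1 (b(r, C) = ⅔ - ⅓*(-1) = ⅔ + ⅓ = 1)
O(J, Y) = 0
Z(A) = 6 (Z(A) = -3 + 3² = -3 + 9 = 6)
m(l) = -3 + l
a = -2377 (a = -7 + (79*(-3 - 2))*6 = -7 + (79*(-5))*6 = -7 - 395*6 = -7 - 2370 = -2377)
√(w(O(b(0, 6), -17)) + a) = √(0 - 2377) = √(-2377) = I*√2377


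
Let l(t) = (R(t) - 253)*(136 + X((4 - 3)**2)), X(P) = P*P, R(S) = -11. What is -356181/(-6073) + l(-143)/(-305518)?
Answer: 54519677511/927705407 ≈ 58.768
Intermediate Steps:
X(P) = P**2
l(t) = -36168 (l(t) = (-11 - 253)*(136 + ((4 - 3)**2)**2) = -264*(136 + (1**2)**2) = -264*(136 + 1**2) = -264*(136 + 1) = -264*137 = -36168)
-356181/(-6073) + l(-143)/(-305518) = -356181/(-6073) - 36168/(-305518) = -356181*(-1/6073) - 36168*(-1/305518) = 356181/6073 + 18084/152759 = 54519677511/927705407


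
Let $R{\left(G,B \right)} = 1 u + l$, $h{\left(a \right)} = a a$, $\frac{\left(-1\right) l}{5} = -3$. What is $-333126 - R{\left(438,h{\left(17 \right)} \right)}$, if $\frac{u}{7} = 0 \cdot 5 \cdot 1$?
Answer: $-333141$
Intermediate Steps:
$l = 15$ ($l = \left(-5\right) \left(-3\right) = 15$)
$h{\left(a \right)} = a^{2}$
$u = 0$ ($u = 7 \cdot 0 \cdot 5 \cdot 1 = 7 \cdot 0 \cdot 1 = 7 \cdot 0 = 0$)
$R{\left(G,B \right)} = 15$ ($R{\left(G,B \right)} = 1 \cdot 0 + 15 = 0 + 15 = 15$)
$-333126 - R{\left(438,h{\left(17 \right)} \right)} = -333126 - 15 = -333141$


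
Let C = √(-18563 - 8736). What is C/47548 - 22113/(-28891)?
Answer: 22113/28891 + I*√27299/47548 ≈ 0.76539 + 0.0034749*I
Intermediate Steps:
C = I*√27299 (C = √(-27299) = I*√27299 ≈ 165.22*I)
C/47548 - 22113/(-28891) = (I*√27299)/47548 - 22113/(-28891) = (I*√27299)*(1/47548) - 22113*(-1/28891) = I*√27299/47548 + 22113/28891 = 22113/28891 + I*√27299/47548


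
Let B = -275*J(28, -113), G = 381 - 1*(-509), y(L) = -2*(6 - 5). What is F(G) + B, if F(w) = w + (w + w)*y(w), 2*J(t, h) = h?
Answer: 25735/2 ≈ 12868.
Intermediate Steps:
y(L) = -2 (y(L) = -2*1 = -2)
J(t, h) = h/2
G = 890 (G = 381 + 509 = 890)
B = 31075/2 (B = -275*(-113)/2 = -275*(-113/2) = 31075/2 ≈ 15538.)
F(w) = -3*w (F(w) = w + (w + w)*(-2) = w + (2*w)*(-2) = w - 4*w = -3*w)
F(G) + B = -3*890 + 31075/2 = -2670 + 31075/2 = 25735/2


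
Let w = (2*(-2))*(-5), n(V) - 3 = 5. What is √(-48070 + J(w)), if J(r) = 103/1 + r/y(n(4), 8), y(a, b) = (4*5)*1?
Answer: I*√47966 ≈ 219.01*I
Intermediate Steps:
n(V) = 8 (n(V) = 3 + 5 = 8)
y(a, b) = 20 (y(a, b) = 20*1 = 20)
w = 20 (w = -4*(-5) = 20)
J(r) = 103 + r/20 (J(r) = 103/1 + r/20 = 103*1 + r*(1/20) = 103 + r/20)
√(-48070 + J(w)) = √(-48070 + (103 + (1/20)*20)) = √(-48070 + (103 + 1)) = √(-48070 + 104) = √(-47966) = I*√47966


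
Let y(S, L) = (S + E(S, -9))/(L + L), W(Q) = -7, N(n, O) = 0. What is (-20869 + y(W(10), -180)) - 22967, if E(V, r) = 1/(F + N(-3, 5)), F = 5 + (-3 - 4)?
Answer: -2104127/48 ≈ -43836.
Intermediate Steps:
F = -2 (F = 5 - 7 = -2)
E(V, r) = -1/2 (E(V, r) = 1/(-2 + 0) = 1/(-2) = -1/2)
y(S, L) = (-1/2 + S)/(2*L) (y(S, L) = (S - 1/2)/(L + L) = (-1/2 + S)/((2*L)) = (-1/2 + S)*(1/(2*L)) = (-1/2 + S)/(2*L))
(-20869 + y(W(10), -180)) - 22967 = (-20869 + (1/4)*(-1 + 2*(-7))/(-180)) - 22967 = (-20869 + (1/4)*(-1/180)*(-1 - 14)) - 22967 = (-20869 + (1/4)*(-1/180)*(-15)) - 22967 = (-20869 + 1/48) - 22967 = -1001711/48 - 22967 = -2104127/48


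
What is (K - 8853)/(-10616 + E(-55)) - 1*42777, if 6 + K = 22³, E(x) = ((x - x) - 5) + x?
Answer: -456689041/10676 ≈ -42777.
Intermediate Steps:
E(x) = -5 + x (E(x) = (0 - 5) + x = -5 + x)
K = 10642 (K = -6 + 22³ = -6 + 10648 = 10642)
(K - 8853)/(-10616 + E(-55)) - 1*42777 = (10642 - 8853)/(-10616 + (-5 - 55)) - 1*42777 = 1789/(-10616 - 60) - 42777 = 1789/(-10676) - 42777 = 1789*(-1/10676) - 42777 = -1789/10676 - 42777 = -456689041/10676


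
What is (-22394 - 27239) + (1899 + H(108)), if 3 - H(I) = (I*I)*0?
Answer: -47731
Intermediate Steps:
H(I) = 3 (H(I) = 3 - I*I*0 = 3 - I²*0 = 3 - 1*0 = 3 + 0 = 3)
(-22394 - 27239) + (1899 + H(108)) = (-22394 - 27239) + (1899 + 3) = -49633 + 1902 = -47731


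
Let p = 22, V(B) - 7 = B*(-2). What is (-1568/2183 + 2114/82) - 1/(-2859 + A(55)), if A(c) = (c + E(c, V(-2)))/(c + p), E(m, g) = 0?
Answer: 1094669065/43677464 ≈ 25.063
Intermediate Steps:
V(B) = 7 - 2*B (V(B) = 7 + B*(-2) = 7 - 2*B)
A(c) = c/(22 + c) (A(c) = (c + 0)/(c + 22) = c/(22 + c))
(-1568/2183 + 2114/82) - 1/(-2859 + A(55)) = (-1568/2183 + 2114/82) - 1/(-2859 + 55/(22 + 55)) = (-1568*1/2183 + 2114*(1/82)) - 1/(-2859 + 55/77) = (-1568/2183 + 1057/41) - 1/(-2859 + 55*(1/77)) = 2243143/89503 - 1/(-2859 + 5/7) = 2243143/89503 - 1/(-20008/7) = 2243143/89503 - 1*(-7/20008) = 2243143/89503 + 7/20008 = 1094669065/43677464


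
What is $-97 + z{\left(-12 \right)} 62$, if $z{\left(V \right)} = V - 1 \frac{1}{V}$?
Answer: $- \frac{5015}{6} \approx -835.83$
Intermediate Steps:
$z{\left(V \right)} = V - \frac{1}{V}$
$-97 + z{\left(-12 \right)} 62 = -97 + \left(-12 - \frac{1}{-12}\right) 62 = -97 + \left(-12 - - \frac{1}{12}\right) 62 = -97 + \left(-12 + \frac{1}{12}\right) 62 = -97 - \frac{4433}{6} = - \frac{5015}{6}$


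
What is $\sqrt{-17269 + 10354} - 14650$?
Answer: $-14650 + i \sqrt{6915} \approx -14650.0 + 83.156 i$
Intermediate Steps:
$\sqrt{-17269 + 10354} - 14650 = \sqrt{-6915} - 14650 = i \sqrt{6915} - 14650 = -14650 + i \sqrt{6915}$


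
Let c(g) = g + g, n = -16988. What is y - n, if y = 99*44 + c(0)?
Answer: 21344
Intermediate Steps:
c(g) = 2*g
y = 4356 (y = 99*44 + 2*0 = 4356 + 0 = 4356)
y - n = 4356 - 1*(-16988) = 4356 + 16988 = 21344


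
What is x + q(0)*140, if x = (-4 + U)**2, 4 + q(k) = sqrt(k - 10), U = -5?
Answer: -479 + 140*I*sqrt(10) ≈ -479.0 + 442.72*I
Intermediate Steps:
q(k) = -4 + sqrt(-10 + k) (q(k) = -4 + sqrt(k - 10) = -4 + sqrt(-10 + k))
x = 81 (x = (-4 - 5)**2 = (-9)**2 = 81)
x + q(0)*140 = 81 + (-4 + sqrt(-10 + 0))*140 = 81 + (-4 + sqrt(-10))*140 = 81 + (-4 + I*sqrt(10))*140 = 81 + (-560 + 140*I*sqrt(10)) = -479 + 140*I*sqrt(10)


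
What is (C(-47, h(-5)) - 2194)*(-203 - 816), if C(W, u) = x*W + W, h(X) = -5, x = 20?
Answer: 3241439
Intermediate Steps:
C(W, u) = 21*W (C(W, u) = 20*W + W = 21*W)
(C(-47, h(-5)) - 2194)*(-203 - 816) = (21*(-47) - 2194)*(-203 - 816) = (-987 - 2194)*(-1019) = -3181*(-1019) = 3241439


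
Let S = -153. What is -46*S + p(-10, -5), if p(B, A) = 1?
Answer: 7039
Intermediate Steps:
-46*S + p(-10, -5) = -46*(-153) + 1 = 7038 + 1 = 7039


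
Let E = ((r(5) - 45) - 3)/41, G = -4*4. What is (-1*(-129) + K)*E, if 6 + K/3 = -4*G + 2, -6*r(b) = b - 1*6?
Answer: -721/2 ≈ -360.50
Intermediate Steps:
G = -16
r(b) = 1 - b/6 (r(b) = -(b - 1*6)/6 = -(b - 6)/6 = -(-6 + b)/6 = 1 - b/6)
K = 180 (K = -18 + 3*(-4*(-16) + 2) = -18 + 3*(64 + 2) = -18 + 3*66 = -18 + 198 = 180)
E = -7/6 (E = (((1 - ⅙*5) - 45) - 3)/41 = (((1 - ⅚) - 45) - 3)*(1/41) = ((⅙ - 45) - 3)*(1/41) = (-269/6 - 3)*(1/41) = -287/6*1/41 = -7/6 ≈ -1.1667)
(-1*(-129) + K)*E = (-1*(-129) + 180)*(-7/6) = (129 + 180)*(-7/6) = 309*(-7/6) = -721/2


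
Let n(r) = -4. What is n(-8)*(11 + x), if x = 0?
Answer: -44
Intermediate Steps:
n(-8)*(11 + x) = -4*(11 + 0) = -4*11 = -44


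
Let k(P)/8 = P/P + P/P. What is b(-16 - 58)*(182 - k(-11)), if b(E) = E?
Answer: -12284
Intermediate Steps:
k(P) = 16 (k(P) = 8*(P/P + P/P) = 8*(1 + 1) = 8*2 = 16)
b(-16 - 58)*(182 - k(-11)) = (-16 - 58)*(182 - 1*16) = -74*(182 - 16) = -74*166 = -12284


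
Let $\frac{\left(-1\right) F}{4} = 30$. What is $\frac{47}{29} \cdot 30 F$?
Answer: $- \frac{169200}{29} \approx -5834.5$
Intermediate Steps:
$F = -120$ ($F = \left(-4\right) 30 = -120$)
$\frac{47}{29} \cdot 30 F = \frac{47}{29} \cdot 30 \left(-120\right) = \frac{1410}{29} \left(-120\right) = - \frac{169200}{29}$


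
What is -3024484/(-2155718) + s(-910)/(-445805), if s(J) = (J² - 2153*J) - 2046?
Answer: -2327978382146/480514931495 ≈ -4.8448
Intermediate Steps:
s(J) = -2046 + J² - 2153*J
-3024484/(-2155718) + s(-910)/(-445805) = -3024484/(-2155718) + (-2046 + (-910)² - 2153*(-910))/(-445805) = -3024484*(-1/2155718) + (-2046 + 828100 + 1959230)*(-1/445805) = 1512242/1077859 + 2785284*(-1/445805) = 1512242/1077859 - 2785284/445805 = -2327978382146/480514931495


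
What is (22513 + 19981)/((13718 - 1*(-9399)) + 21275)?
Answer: 21247/22196 ≈ 0.95724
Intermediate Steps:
(22513 + 19981)/((13718 - 1*(-9399)) + 21275) = 42494/((13718 + 9399) + 21275) = 42494/(23117 + 21275) = 42494/44392 = 42494*(1/44392) = 21247/22196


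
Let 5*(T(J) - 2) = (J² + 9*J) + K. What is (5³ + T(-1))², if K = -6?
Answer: 385641/25 ≈ 15426.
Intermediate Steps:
T(J) = ⅘ + J²/5 + 9*J/5 (T(J) = 2 + ((J² + 9*J) - 6)/5 = 2 + (-6 + J² + 9*J)/5 = 2 + (-6/5 + J²/5 + 9*J/5) = ⅘ + J²/5 + 9*J/5)
(5³ + T(-1))² = (5³ + (⅘ + (⅕)*(-1)² + (9/5)*(-1)))² = (125 + (⅘ + (⅕)*1 - 9/5))² = (125 + (⅘ + ⅕ - 9/5))² = (125 - ⅘)² = (621/5)² = 385641/25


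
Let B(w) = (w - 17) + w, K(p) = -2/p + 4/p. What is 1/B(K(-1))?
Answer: -1/21 ≈ -0.047619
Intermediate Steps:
K(p) = 2/p
B(w) = -17 + 2*w (B(w) = (-17 + w) + w = -17 + 2*w)
1/B(K(-1)) = 1/(-17 + 2*(2/(-1))) = 1/(-17 + 2*(2*(-1))) = 1/(-17 + 2*(-2)) = 1/(-17 - 4) = 1/(-21) = -1/21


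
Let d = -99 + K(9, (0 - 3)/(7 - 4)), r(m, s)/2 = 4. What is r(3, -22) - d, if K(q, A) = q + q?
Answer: 89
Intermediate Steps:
r(m, s) = 8 (r(m, s) = 2*4 = 8)
K(q, A) = 2*q
d = -81 (d = -99 + 2*9 = -99 + 18 = -81)
r(3, -22) - d = 8 - 1*(-81) = 8 + 81 = 89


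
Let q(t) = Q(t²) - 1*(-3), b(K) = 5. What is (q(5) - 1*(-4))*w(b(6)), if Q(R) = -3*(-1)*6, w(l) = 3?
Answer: 75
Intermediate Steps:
Q(R) = 18 (Q(R) = 3*6 = 18)
q(t) = 21 (q(t) = 18 - 1*(-3) = 18 + 3 = 21)
(q(5) - 1*(-4))*w(b(6)) = (21 - 1*(-4))*3 = (21 + 4)*3 = 25*3 = 75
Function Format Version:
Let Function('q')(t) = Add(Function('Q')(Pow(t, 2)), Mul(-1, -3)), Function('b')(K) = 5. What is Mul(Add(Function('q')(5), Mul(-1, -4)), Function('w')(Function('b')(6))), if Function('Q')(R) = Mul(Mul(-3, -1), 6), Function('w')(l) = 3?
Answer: 75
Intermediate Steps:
Function('Q')(R) = 18 (Function('Q')(R) = Mul(3, 6) = 18)
Function('q')(t) = 21 (Function('q')(t) = Add(18, Mul(-1, -3)) = Add(18, 3) = 21)
Mul(Add(Function('q')(5), Mul(-1, -4)), Function('w')(Function('b')(6))) = Mul(Add(21, Mul(-1, -4)), 3) = Mul(Add(21, 4), 3) = Mul(25, 3) = 75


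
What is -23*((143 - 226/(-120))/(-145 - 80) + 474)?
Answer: -146977061/13500 ≈ -10887.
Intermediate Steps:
-23*((143 - 226/(-120))/(-145 - 80) + 474) = -23*((143 - 226*(-1/120))/(-225) + 474) = -23*((143 + 113/60)*(-1/225) + 474) = -23*((8693/60)*(-1/225) + 474) = -23*(-8693/13500 + 474) = -23*6390307/13500 = -146977061/13500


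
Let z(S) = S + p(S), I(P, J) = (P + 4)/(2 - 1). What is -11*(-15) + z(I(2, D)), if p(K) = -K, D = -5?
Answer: 165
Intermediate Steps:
I(P, J) = 4 + P (I(P, J) = (4 + P)/1 = (4 + P)*1 = 4 + P)
z(S) = 0 (z(S) = S - S = 0)
-11*(-15) + z(I(2, D)) = -11*(-15) + 0 = 165 + 0 = 165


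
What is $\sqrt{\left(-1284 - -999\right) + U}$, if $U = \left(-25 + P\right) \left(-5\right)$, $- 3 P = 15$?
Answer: $3 i \sqrt{15} \approx 11.619 i$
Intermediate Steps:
$P = -5$ ($P = \left(- \frac{1}{3}\right) 15 = -5$)
$U = 150$ ($U = \left(-25 - 5\right) \left(-5\right) = \left(-30\right) \left(-5\right) = 150$)
$\sqrt{\left(-1284 - -999\right) + U} = \sqrt{\left(-1284 - -999\right) + 150} = \sqrt{\left(-1284 + 999\right) + 150} = \sqrt{-285 + 150} = \sqrt{-135} = 3 i \sqrt{15}$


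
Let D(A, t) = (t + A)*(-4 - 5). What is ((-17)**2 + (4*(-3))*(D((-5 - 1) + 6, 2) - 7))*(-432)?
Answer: -254448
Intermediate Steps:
D(A, t) = -9*A - 9*t (D(A, t) = (A + t)*(-9) = -9*A - 9*t)
((-17)**2 + (4*(-3))*(D((-5 - 1) + 6, 2) - 7))*(-432) = ((-17)**2 + (4*(-3))*((-9*((-5 - 1) + 6) - 9*2) - 7))*(-432) = (289 - 12*((-9*(-6 + 6) - 18) - 7))*(-432) = (289 - 12*((-9*0 - 18) - 7))*(-432) = (289 - 12*((0 - 18) - 7))*(-432) = (289 - 12*(-18 - 7))*(-432) = (289 - 12*(-25))*(-432) = (289 + 300)*(-432) = 589*(-432) = -254448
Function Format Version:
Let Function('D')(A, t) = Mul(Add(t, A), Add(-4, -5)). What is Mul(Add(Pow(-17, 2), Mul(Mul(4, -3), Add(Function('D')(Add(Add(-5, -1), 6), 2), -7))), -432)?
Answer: -254448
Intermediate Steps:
Function('D')(A, t) = Add(Mul(-9, A), Mul(-9, t)) (Function('D')(A, t) = Mul(Add(A, t), -9) = Add(Mul(-9, A), Mul(-9, t)))
Mul(Add(Pow(-17, 2), Mul(Mul(4, -3), Add(Function('D')(Add(Add(-5, -1), 6), 2), -7))), -432) = Mul(Add(Pow(-17, 2), Mul(Mul(4, -3), Add(Add(Mul(-9, Add(Add(-5, -1), 6)), Mul(-9, 2)), -7))), -432) = Mul(Add(289, Mul(-12, Add(Add(Mul(-9, Add(-6, 6)), -18), -7))), -432) = Mul(Add(289, Mul(-12, Add(Add(Mul(-9, 0), -18), -7))), -432) = Mul(Add(289, Mul(-12, Add(Add(0, -18), -7))), -432) = Mul(Add(289, Mul(-12, Add(-18, -7))), -432) = Mul(Add(289, Mul(-12, -25)), -432) = Mul(Add(289, 300), -432) = Mul(589, -432) = -254448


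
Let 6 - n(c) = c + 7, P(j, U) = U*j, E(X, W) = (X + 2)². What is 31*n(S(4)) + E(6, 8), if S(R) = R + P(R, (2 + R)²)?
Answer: -4555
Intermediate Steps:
E(X, W) = (2 + X)²
S(R) = R + R*(2 + R)² (S(R) = R + (2 + R)²*R = R + R*(2 + R)²)
n(c) = -1 - c (n(c) = 6 - (c + 7) = 6 - (7 + c) = 6 + (-7 - c) = -1 - c)
31*n(S(4)) + E(6, 8) = 31*(-1 - 4*(1 + (2 + 4)²)) + (2 + 6)² = 31*(-1 - 4*(1 + 6²)) + 8² = 31*(-1 - 4*(1 + 36)) + 64 = 31*(-1 - 4*37) + 64 = 31*(-1 - 1*148) + 64 = 31*(-1 - 148) + 64 = 31*(-149) + 64 = -4619 + 64 = -4555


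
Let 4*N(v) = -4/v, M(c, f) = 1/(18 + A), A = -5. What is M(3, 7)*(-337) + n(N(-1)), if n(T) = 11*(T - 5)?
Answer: -909/13 ≈ -69.923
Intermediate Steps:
M(c, f) = 1/13 (M(c, f) = 1/(18 - 5) = 1/13)
N(v) = -1/v (N(v) = (-4/v)/4 = -1/v)
n(T) = -55 + 11*T (n(T) = 11*(-5 + T) = -55 + 11*T)
M(3, 7)*(-337) + n(N(-1)) = (1/13)*(-337) + (-55 + 11*(-1/(-1))) = -337/13 + (-55 + 11*(-1*(-1))) = -337/13 + (-55 + 11*1) = -337/13 + (-55 + 11) = -337/13 - 44 = -909/13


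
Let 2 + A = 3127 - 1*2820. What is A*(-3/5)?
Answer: -183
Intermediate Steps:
A = 305 (A = -2 + (3127 - 1*2820) = -2 + (3127 - 2820) = -2 + 307 = 305)
A*(-3/5) = 305*(-3/5) = -183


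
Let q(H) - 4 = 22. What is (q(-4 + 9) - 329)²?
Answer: 91809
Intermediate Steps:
q(H) = 26 (q(H) = 4 + 22 = 26)
(q(-4 + 9) - 329)² = (26 - 329)² = (-303)² = 91809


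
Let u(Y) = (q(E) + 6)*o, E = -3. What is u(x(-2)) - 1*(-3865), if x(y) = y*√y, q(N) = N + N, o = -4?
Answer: 3865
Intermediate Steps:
q(N) = 2*N
x(y) = y^(3/2)
u(Y) = 0 (u(Y) = (2*(-3) + 6)*(-4) = (-6 + 6)*(-4) = 0*(-4) = 0)
u(x(-2)) - 1*(-3865) = 0 - 1*(-3865) = 0 + 3865 = 3865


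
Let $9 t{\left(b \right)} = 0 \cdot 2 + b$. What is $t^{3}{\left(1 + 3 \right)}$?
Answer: $\frac{64}{729} \approx 0.087791$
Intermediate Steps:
$t{\left(b \right)} = \frac{b}{9}$ ($t{\left(b \right)} = \frac{0 \cdot 2 + b}{9} = \frac{0 + b}{9} = \frac{b}{9}$)
$t^{3}{\left(1 + 3 \right)} = \left(\frac{1 + 3}{9}\right)^{3} = \left(\frac{1}{9} \cdot 4\right)^{3} = \left(\frac{4}{9}\right)^{3} = \frac{64}{729}$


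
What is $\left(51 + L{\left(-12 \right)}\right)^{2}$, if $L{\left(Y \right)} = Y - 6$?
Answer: $1089$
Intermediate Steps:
$L{\left(Y \right)} = -6 + Y$
$\left(51 + L{\left(-12 \right)}\right)^{2} = \left(51 - 18\right)^{2} = 33^{2} = 1089$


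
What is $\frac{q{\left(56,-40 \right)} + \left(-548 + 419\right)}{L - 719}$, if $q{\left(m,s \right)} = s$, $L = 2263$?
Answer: $- \frac{169}{1544} \approx -0.10946$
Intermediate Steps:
$\frac{q{\left(56,-40 \right)} + \left(-548 + 419\right)}{L - 719} = \frac{-40 + \left(-548 + 419\right)}{2263 - 719} = \frac{-40 - 129}{1544} = \left(-169\right) \frac{1}{1544} = - \frac{169}{1544}$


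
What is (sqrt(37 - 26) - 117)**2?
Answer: (117 - sqrt(11))**2 ≈ 12924.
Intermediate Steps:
(sqrt(37 - 26) - 117)**2 = (sqrt(11) - 117)**2 = (-117 + sqrt(11))**2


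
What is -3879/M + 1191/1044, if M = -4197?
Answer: 1005367/486852 ≈ 2.0650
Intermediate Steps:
-3879/M + 1191/1044 = -3879/(-4197) + 1191/1044 = -3879*(-1/4197) + 1191*(1/1044) = 1293/1399 + 397/348 = 1005367/486852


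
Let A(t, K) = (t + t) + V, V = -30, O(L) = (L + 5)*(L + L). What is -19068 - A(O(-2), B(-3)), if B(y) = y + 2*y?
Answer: -19014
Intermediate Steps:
O(L) = 2*L*(5 + L) (O(L) = (5 + L)*(2*L) = 2*L*(5 + L))
B(y) = 3*y
A(t, K) = -30 + 2*t (A(t, K) = (t + t) - 30 = 2*t - 30 = -30 + 2*t)
-19068 - A(O(-2), B(-3)) = -19068 - (-30 + 2*(2*(-2)*(5 - 2))) = -19068 - (-30 + 2*(2*(-2)*3)) = -19068 - (-30 + 2*(-12)) = -19068 - (-30 - 24) = -19068 - 1*(-54) = -19068 + 54 = -19014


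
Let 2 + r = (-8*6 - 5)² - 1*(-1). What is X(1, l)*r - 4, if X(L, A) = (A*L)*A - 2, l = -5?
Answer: 64580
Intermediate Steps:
X(L, A) = -2 + L*A² (X(L, A) = L*A² - 2 = -2 + L*A²)
r = 2808 (r = -2 + ((-8*6 - 5)² - 1*(-1)) = -2 + ((-4*12 - 5)² + 1) = -2 + ((-48 - 5)² + 1) = -2 + ((-53)² + 1) = -2 + (2809 + 1) = -2 + 2810 = 2808)
X(1, l)*r - 4 = (-2 + 1*(-5)²)*2808 - 4 = (-2 + 1*25)*2808 - 4 = (-2 + 25)*2808 - 4 = 23*2808 - 4 = 64584 - 4 = 64580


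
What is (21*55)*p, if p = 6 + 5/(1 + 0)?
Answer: 12705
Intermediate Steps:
p = 11 (p = 6 + 5/1 = 6 + 5*1 = 6 + 5 = 11)
(21*55)*p = (21*55)*11 = 1155*11 = 12705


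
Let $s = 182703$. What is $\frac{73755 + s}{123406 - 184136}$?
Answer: $- \frac{128229}{30365} \approx -4.2229$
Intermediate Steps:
$\frac{73755 + s}{123406 - 184136} = \frac{73755 + 182703}{123406 - 184136} = \frac{256458}{-60730} = 256458 \left(- \frac{1}{60730}\right) = - \frac{128229}{30365}$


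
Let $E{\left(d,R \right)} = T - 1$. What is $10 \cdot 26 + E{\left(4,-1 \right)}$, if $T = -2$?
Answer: $257$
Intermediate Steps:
$E{\left(d,R \right)} = -3$ ($E{\left(d,R \right)} = -2 - 1 = -3$)
$10 \cdot 26 + E{\left(4,-1 \right)} = 10 \cdot 26 - 3 = 260 - 3 = 257$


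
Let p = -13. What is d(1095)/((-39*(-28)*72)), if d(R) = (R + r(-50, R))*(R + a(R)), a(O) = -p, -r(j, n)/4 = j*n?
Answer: 6774035/2184 ≈ 3101.7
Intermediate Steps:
r(j, n) = -4*j*n
a(O) = 13 (a(O) = -1*(-13) = 13)
d(R) = 201*R*(13 + R) (d(R) = (R - 4*(-50)*R)*(R + 13) = (R + 200*R)*(13 + R) = (201*R)*(13 + R) = 201*R*(13 + R))
d(1095)/((-39*(-28)*72)) = (201*1095*(13 + 1095))/((-39*(-28)*72)) = (201*1095*1108)/((1092*72)) = 243865260/78624 = 243865260*(1/78624) = 6774035/2184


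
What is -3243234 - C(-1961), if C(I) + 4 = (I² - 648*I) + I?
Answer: -8357518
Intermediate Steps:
C(I) = -4 + I² - 647*I (C(I) = -4 + ((I² - 648*I) + I) = -4 + (I² - 647*I) = -4 + I² - 647*I)
-3243234 - C(-1961) = -3243234 - (-4 + (-1961)² - 647*(-1961)) = -3243234 - (-4 + 3845521 + 1268767) = -3243234 - 1*5114284 = -3243234 - 5114284 = -8357518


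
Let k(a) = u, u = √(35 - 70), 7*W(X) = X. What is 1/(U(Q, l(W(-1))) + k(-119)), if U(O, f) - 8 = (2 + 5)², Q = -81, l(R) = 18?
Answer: 57/3284 - I*√35/3284 ≈ 0.017357 - 0.0018015*I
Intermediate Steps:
W(X) = X/7
U(O, f) = 57 (U(O, f) = 8 + (2 + 5)² = 8 + 7² = 8 + 49 = 57)
u = I*√35 (u = √(-35) = I*√35 ≈ 5.9161*I)
k(a) = I*√35
1/(U(Q, l(W(-1))) + k(-119)) = 1/(57 + I*√35)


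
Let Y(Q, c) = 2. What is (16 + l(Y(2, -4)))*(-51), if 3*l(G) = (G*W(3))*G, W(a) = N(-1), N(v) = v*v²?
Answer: -748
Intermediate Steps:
N(v) = v³
W(a) = -1 (W(a) = (-1)³ = -1)
l(G) = -G²/3 (l(G) = ((G*(-1))*G)/3 = ((-G)*G)/3 = (-G²)/3 = -G²/3)
(16 + l(Y(2, -4)))*(-51) = (16 - ⅓*2²)*(-51) = (16 - ⅓*4)*(-51) = (16 - 4/3)*(-51) = (44/3)*(-51) = -748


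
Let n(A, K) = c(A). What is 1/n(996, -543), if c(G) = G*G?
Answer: 1/992016 ≈ 1.0080e-6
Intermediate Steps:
c(G) = G²
n(A, K) = A²
1/n(996, -543) = 1/(996²) = 1/992016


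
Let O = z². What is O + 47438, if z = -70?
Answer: 52338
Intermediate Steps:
O = 4900 (O = (-70)² = 4900)
O + 47438 = 4900 + 47438 = 52338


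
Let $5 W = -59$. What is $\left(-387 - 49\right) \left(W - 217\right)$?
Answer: $\frac{498784}{5} \approx 99757.0$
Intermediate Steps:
$W = - \frac{59}{5}$ ($W = \frac{1}{5} \left(-59\right) = - \frac{59}{5} \approx -11.8$)
$\left(-387 - 49\right) \left(W - 217\right) = \left(-387 - 49\right) \left(- \frac{59}{5} - 217\right) = - 436 \left(- \frac{59}{5} - 217\right) = \left(-436\right) \left(- \frac{1144}{5}\right) = \frac{498784}{5}$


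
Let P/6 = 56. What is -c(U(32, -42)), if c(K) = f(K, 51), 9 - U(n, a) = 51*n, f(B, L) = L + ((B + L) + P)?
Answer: 1185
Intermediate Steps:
P = 336 (P = 6*56 = 336)
f(B, L) = 336 + B + 2*L (f(B, L) = L + ((B + L) + 336) = L + (336 + B + L) = 336 + B + 2*L)
U(n, a) = 9 - 51*n
c(K) = 438 + K (c(K) = 336 + K + 2*51 = 336 + K + 102 = 438 + K)
-c(U(32, -42)) = -(438 + (9 - 51*32)) = -(438 + (9 - 1632)) = -(438 - 1623) = -1*(-1185) = 1185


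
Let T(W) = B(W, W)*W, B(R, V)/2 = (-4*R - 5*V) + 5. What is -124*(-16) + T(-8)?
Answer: 752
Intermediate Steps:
B(R, V) = 10 - 10*V - 8*R (B(R, V) = 2*((-4*R - 5*V) + 5) = 2*((-5*V - 4*R) + 5) = 2*(5 - 5*V - 4*R) = 10 - 10*V - 8*R)
T(W) = W*(10 - 18*W) (T(W) = (10 - 10*W - 8*W)*W = (10 - 18*W)*W = W*(10 - 18*W))
-124*(-16) + T(-8) = -124*(-16) + 2*(-8)*(5 - 9*(-8)) = 1984 + 2*(-8)*(5 + 72) = 1984 + 2*(-8)*77 = 1984 - 1232 = 752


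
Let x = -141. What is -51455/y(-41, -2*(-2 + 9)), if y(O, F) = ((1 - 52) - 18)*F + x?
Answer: -10291/165 ≈ -62.370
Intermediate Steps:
y(O, F) = -141 - 69*F (y(O, F) = ((1 - 52) - 18)*F - 141 = (-51 - 18)*F - 141 = -69*F - 141 = -141 - 69*F)
-51455/y(-41, -2*(-2 + 9)) = -51455/(-141 - (-138)*(-2 + 9)) = -51455/(-141 - (-138)*7) = -51455/(-141 - 69*(-14)) = -51455/(-141 + 966) = -51455/825 = -51455*1/825 = -10291/165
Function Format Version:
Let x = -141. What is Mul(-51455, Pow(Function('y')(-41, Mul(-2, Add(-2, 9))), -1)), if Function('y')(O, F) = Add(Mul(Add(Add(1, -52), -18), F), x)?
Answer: Rational(-10291, 165) ≈ -62.370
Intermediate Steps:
Function('y')(O, F) = Add(-141, Mul(-69, F)) (Function('y')(O, F) = Add(Mul(Add(Add(1, -52), -18), F), -141) = Add(Mul(Add(-51, -18), F), -141) = Add(Mul(-69, F), -141) = Add(-141, Mul(-69, F)))
Mul(-51455, Pow(Function('y')(-41, Mul(-2, Add(-2, 9))), -1)) = Mul(-51455, Pow(Add(-141, Mul(-69, Mul(-2, Add(-2, 9)))), -1)) = Mul(-51455, Pow(Add(-141, Mul(-69, Mul(-2, 7))), -1)) = Mul(-51455, Pow(Add(-141, Mul(-69, -14)), -1)) = Mul(-51455, Pow(Add(-141, 966), -1)) = Mul(-51455, Pow(825, -1)) = Mul(-51455, Rational(1, 825)) = Rational(-10291, 165)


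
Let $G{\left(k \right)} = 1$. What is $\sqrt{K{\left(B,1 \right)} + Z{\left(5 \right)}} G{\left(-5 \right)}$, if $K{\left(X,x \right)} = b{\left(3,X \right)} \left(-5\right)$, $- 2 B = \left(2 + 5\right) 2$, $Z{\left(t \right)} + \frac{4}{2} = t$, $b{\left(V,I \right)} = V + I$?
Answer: $\sqrt{23} \approx 4.7958$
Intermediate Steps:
$b{\left(V,I \right)} = I + V$
$Z{\left(t \right)} = -2 + t$
$B = -7$ ($B = - \frac{\left(2 + 5\right) 2}{2} = - \frac{7 \cdot 2}{2} = \left(- \frac{1}{2}\right) 14 = -7$)
$K{\left(X,x \right)} = -15 - 5 X$ ($K{\left(X,x \right)} = \left(X + 3\right) \left(-5\right) = \left(3 + X\right) \left(-5\right) = -15 - 5 X$)
$\sqrt{K{\left(B,1 \right)} + Z{\left(5 \right)}} G{\left(-5 \right)} = \sqrt{\left(-15 - -35\right) + \left(-2 + 5\right)} 1 = \sqrt{\left(-15 + 35\right) + 3} \cdot 1 = \sqrt{20 + 3} \cdot 1 = \sqrt{23} \cdot 1 = \sqrt{23}$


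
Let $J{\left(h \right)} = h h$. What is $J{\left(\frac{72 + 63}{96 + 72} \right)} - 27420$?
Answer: $- \frac{85987095}{3136} \approx -27419.0$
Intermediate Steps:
$J{\left(h \right)} = h^{2}$
$J{\left(\frac{72 + 63}{96 + 72} \right)} - 27420 = \left(\frac{72 + 63}{96 + 72}\right)^{2} - 27420 = \left(\frac{135}{168}\right)^{2} - 27420 = \left(135 \cdot \frac{1}{168}\right)^{2} - 27420 = \left(\frac{45}{56}\right)^{2} - 27420 = \frac{2025}{3136} - 27420 = - \frac{85987095}{3136}$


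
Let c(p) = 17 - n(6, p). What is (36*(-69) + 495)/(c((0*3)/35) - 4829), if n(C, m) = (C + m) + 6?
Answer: 221/536 ≈ 0.41231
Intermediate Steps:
n(C, m) = 6 + C + m
c(p) = 5 - p (c(p) = 17 - (6 + 6 + p) = 17 - (12 + p) = 17 + (-12 - p) = 5 - p)
(36*(-69) + 495)/(c((0*3)/35) - 4829) = (36*(-69) + 495)/((5 - 0*3/35) - 4829) = (-2484 + 495)/((5 - 0/35) - 4829) = -1989/((5 - 1*0) - 4829) = -1989/((5 + 0) - 4829) = -1989/(5 - 4829) = -1989/(-4824) = -1989*(-1/4824) = 221/536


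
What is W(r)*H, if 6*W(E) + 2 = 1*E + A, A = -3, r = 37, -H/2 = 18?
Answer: -192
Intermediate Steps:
H = -36 (H = -2*18 = -36)
W(E) = -5/6 + E/6 (W(E) = -1/3 + (1*E - 3)/6 = -1/3 + (E - 3)/6 = -1/3 + (-3 + E)/6 = -1/3 + (-1/2 + E/6) = -5/6 + E/6)
W(r)*H = (-5/6 + (1/6)*37)*(-36) = (-5/6 + 37/6)*(-36) = (16/3)*(-36) = -192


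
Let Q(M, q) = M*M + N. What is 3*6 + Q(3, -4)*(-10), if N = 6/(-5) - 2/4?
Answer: -55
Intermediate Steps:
N = -17/10 (N = 6*(-⅕) - 2*¼ = -6/5 - ½ = -17/10 ≈ -1.7000)
Q(M, q) = -17/10 + M² (Q(M, q) = M*M - 17/10 = M² - 17/10 = -17/10 + M²)
3*6 + Q(3, -4)*(-10) = 3*6 + (-17/10 + 3²)*(-10) = 18 + (-17/10 + 9)*(-10) = 18 + (73/10)*(-10) = 18 - 73 = -55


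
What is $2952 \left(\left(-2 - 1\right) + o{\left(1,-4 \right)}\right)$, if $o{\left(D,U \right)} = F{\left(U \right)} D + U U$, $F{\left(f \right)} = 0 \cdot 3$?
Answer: $38376$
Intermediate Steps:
$F{\left(f \right)} = 0$
$o{\left(D,U \right)} = U^{2}$ ($o{\left(D,U \right)} = 0 D + U U = 0 + U^{2} = U^{2}$)
$2952 \left(\left(-2 - 1\right) + o{\left(1,-4 \right)}\right) = 2952 \left(\left(-2 - 1\right) + \left(-4\right)^{2}\right) = 2952 \left(-3 + 16\right) = 2952 \cdot 13 = 38376$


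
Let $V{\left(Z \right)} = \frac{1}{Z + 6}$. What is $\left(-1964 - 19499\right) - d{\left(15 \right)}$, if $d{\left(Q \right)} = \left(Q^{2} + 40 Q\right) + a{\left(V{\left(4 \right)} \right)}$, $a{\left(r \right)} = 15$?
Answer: $-22303$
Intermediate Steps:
$V{\left(Z \right)} = \frac{1}{6 + Z}$
$d{\left(Q \right)} = 15 + Q^{2} + 40 Q$ ($d{\left(Q \right)} = \left(Q^{2} + 40 Q\right) + 15 = 15 + Q^{2} + 40 Q$)
$\left(-1964 - 19499\right) - d{\left(15 \right)} = \left(-1964 - 19499\right) - \left(15 + 15^{2} + 40 \cdot 15\right) = -21463 - \left(15 + 225 + 600\right) = -21463 - 840 = -22303$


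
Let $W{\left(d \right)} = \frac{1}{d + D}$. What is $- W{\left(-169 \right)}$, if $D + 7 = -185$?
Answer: $\frac{1}{361} \approx 0.0027701$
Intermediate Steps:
$D = -192$ ($D = -7 - 185 = -192$)
$W{\left(d \right)} = \frac{1}{-192 + d}$ ($W{\left(d \right)} = \frac{1}{d - 192} = \frac{1}{-192 + d}$)
$- W{\left(-169 \right)} = - \frac{1}{-192 - 169} = - \frac{1}{-361} = \left(-1\right) \left(- \frac{1}{361}\right) = \frac{1}{361}$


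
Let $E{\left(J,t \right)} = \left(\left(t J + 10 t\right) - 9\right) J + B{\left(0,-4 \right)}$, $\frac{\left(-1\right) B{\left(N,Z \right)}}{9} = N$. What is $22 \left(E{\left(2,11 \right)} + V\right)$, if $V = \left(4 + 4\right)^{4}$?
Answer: $95524$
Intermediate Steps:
$B{\left(N,Z \right)} = - 9 N$
$V = 4096$ ($V = 8^{4} = 4096$)
$E{\left(J,t \right)} = J \left(-9 + 10 t + J t\right)$ ($E{\left(J,t \right)} = \left(\left(t J + 10 t\right) - 9\right) J - 0 = \left(\left(J t + 10 t\right) - 9\right) J + 0 = \left(\left(10 t + J t\right) - 9\right) J + 0 = \left(-9 + 10 t + J t\right) J + 0 = J \left(-9 + 10 t + J t\right) + 0 = J \left(-9 + 10 t + J t\right)$)
$22 \left(E{\left(2,11 \right)} + V\right) = 22 \left(2 \left(-9 + 10 \cdot 11 + 2 \cdot 11\right) + 4096\right) = 22 \left(2 \left(-9 + 110 + 22\right) + 4096\right) = 22 \left(2 \cdot 123 + 4096\right) = 22 \left(246 + 4096\right) = 22 \cdot 4342 = 95524$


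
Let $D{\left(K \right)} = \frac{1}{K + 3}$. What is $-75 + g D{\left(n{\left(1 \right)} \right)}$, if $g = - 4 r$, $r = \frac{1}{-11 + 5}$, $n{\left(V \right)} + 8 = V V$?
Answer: $- \frac{451}{6} \approx -75.167$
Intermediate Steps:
$n{\left(V \right)} = -8 + V^{2}$ ($n{\left(V \right)} = -8 + V V = -8 + V^{2}$)
$r = - \frac{1}{6}$ ($r = \frac{1}{-6} = - \frac{1}{6} \approx -0.16667$)
$D{\left(K \right)} = \frac{1}{3 + K}$
$g = \frac{2}{3}$ ($g = \left(-4\right) \left(- \frac{1}{6}\right) = \frac{2}{3} \approx 0.66667$)
$-75 + g D{\left(n{\left(1 \right)} \right)} = -75 + \frac{2}{3 \left(3 - \left(8 - 1^{2}\right)\right)} = -75 + \frac{2}{3 \left(3 + \left(-8 + 1\right)\right)} = -75 + \frac{2}{3 \left(3 - 7\right)} = -75 + \frac{2}{3 \left(-4\right)} = -75 + \frac{2}{3} \left(- \frac{1}{4}\right) = -75 - \frac{1}{6} = - \frac{451}{6}$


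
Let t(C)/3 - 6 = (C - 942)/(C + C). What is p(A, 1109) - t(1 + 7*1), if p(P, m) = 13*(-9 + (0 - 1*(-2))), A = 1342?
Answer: 529/8 ≈ 66.125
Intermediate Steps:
t(C) = 18 + 3*(-942 + C)/(2*C) (t(C) = 18 + 3*((C - 942)/(C + C)) = 18 + 3*((-942 + C)/((2*C))) = 18 + 3*((-942 + C)*(1/(2*C))) = 18 + 3*((-942 + C)/(2*C)) = 18 + 3*(-942 + C)/(2*C))
p(P, m) = -91 (p(P, m) = 13*(-9 + (0 + 2)) = 13*(-9 + 2) = 13*(-7) = -91)
p(A, 1109) - t(1 + 7*1) = -91 - (39/2 - 1413/(1 + 7*1)) = -91 - (39/2 - 1413/(1 + 7)) = -91 - (39/2 - 1413/8) = -91 - 1*(-1257/8) = -91 + 1257/8 = 529/8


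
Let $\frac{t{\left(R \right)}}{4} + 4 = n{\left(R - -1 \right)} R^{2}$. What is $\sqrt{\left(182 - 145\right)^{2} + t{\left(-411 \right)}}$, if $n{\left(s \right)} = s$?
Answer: $i \sqrt{277029087} \approx 16644.0 i$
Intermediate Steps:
$t{\left(R \right)} = -16 + 4 R^{2} \left(1 + R\right)$ ($t{\left(R \right)} = -16 + 4 \left(R - -1\right) R^{2} = -16 + 4 \left(R + 1\right) R^{2} = -16 + 4 \left(1 + R\right) R^{2} = -16 + 4 R^{2} \left(1 + R\right)$)
$\sqrt{\left(182 - 145\right)^{2} + t{\left(-411 \right)}} = \sqrt{\left(182 - 145\right)^{2} + \left(-16 + 4 \left(-411\right)^{2} \left(1 - 411\right)\right)} = \sqrt{37^{2} + \left(-16 + 4 \cdot 168921 \left(-410\right)\right)} = \sqrt{1369 - 277030456} = \sqrt{-277029087} = i \sqrt{277029087}$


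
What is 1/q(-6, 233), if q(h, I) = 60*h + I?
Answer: -1/127 ≈ -0.0078740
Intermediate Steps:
q(h, I) = I + 60*h
1/q(-6, 233) = 1/(233 + 60*(-6)) = 1/(233 - 360) = 1/(-127) = -1/127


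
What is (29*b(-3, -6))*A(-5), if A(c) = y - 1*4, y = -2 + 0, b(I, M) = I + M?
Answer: 1566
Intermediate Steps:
y = -2
A(c) = -6 (A(c) = -2 - 1*4 = -2 - 4 = -6)
(29*b(-3, -6))*A(-5) = (29*(-3 - 6))*(-6) = (29*(-9))*(-6) = -261*(-6) = 1566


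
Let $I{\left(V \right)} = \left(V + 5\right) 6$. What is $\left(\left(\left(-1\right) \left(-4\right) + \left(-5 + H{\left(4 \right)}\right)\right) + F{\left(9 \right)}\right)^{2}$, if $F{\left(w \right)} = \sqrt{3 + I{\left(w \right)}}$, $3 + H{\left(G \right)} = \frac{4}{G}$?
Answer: $\left(3 - \sqrt{87}\right)^{2} \approx 40.036$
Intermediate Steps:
$H{\left(G \right)} = -3 + \frac{4}{G}$
$I{\left(V \right)} = 30 + 6 V$ ($I{\left(V \right)} = \left(5 + V\right) 6 = 30 + 6 V$)
$F{\left(w \right)} = \sqrt{33 + 6 w}$ ($F{\left(w \right)} = \sqrt{3 + \left(30 + 6 w\right)} = \sqrt{33 + 6 w}$)
$\left(\left(\left(-1\right) \left(-4\right) + \left(-5 + H{\left(4 \right)}\right)\right) + F{\left(9 \right)}\right)^{2} = \left(\left(\left(-1\right) \left(-4\right) - \left(8 - 1\right)\right) + \sqrt{33 + 6 \cdot 9}\right)^{2} = \left(\left(4 + \left(-5 + \left(-3 + 4 \cdot \frac{1}{4}\right)\right)\right) + \sqrt{33 + 54}\right)^{2} = \left(\left(4 + \left(-5 + \left(-3 + 1\right)\right)\right) + \sqrt{87}\right)^{2} = \left(\left(4 - 7\right) + \sqrt{87}\right)^{2} = \left(-3 + \sqrt{87}\right)^{2}$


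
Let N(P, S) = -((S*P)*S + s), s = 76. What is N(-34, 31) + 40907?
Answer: 73505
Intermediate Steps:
N(P, S) = -76 - P*S**2 (N(P, S) = -((S*P)*S + 76) = -((P*S)*S + 76) = -(P*S**2 + 76) = -(76 + P*S**2) = -76 - P*S**2)
N(-34, 31) + 40907 = (-76 - 1*(-34)*31**2) + 40907 = (-76 - 1*(-34)*961) + 40907 = (-76 + 32674) + 40907 = 32598 + 40907 = 73505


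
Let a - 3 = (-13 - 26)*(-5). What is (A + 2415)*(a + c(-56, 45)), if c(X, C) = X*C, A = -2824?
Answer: 949698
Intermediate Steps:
c(X, C) = C*X
a = 198 (a = 3 + (-13 - 26)*(-5) = 3 - 39*(-5) = 3 + 195 = 198)
(A + 2415)*(a + c(-56, 45)) = (-2824 + 2415)*(198 + 45*(-56)) = -409*(198 - 2520) = -409*(-2322) = 949698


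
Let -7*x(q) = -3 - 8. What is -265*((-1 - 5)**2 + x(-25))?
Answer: -69695/7 ≈ -9956.4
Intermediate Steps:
x(q) = 11/7 (x(q) = -(-3 - 8)/7 = -1/7*(-11) = 11/7)
-265*((-1 - 5)**2 + x(-25)) = -265*((-1 - 5)**2 + 11/7) = -265*((-6)**2 + 11/7) = -265*(36 + 11/7) = -265*263/7 = -69695/7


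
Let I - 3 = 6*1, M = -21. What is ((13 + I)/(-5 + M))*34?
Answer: -374/13 ≈ -28.769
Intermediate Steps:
I = 9 (I = 3 + 6*1 = 3 + 6 = 9)
((13 + I)/(-5 + M))*34 = ((13 + 9)/(-5 - 21))*34 = (22/(-26))*34 = (22*(-1/26))*34 = -11/13*34 = -374/13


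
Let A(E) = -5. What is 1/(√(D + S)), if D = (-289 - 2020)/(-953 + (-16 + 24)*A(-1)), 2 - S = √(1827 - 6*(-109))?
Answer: √993/√(4295 - 993*√2481) ≈ -0.14828*I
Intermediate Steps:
S = 2 - √2481 (S = 2 - √(1827 - 6*(-109)) = 2 - √(1827 + 654) = 2 - √2481 ≈ -47.810)
D = 2309/993 (D = (-289 - 2020)/(-953 + (-16 + 24)*(-5)) = -2309/(-953 + 8*(-5)) = -2309/(-953 - 40) = -2309/(-993) = -2309*(-1/993) = 2309/993 ≈ 2.3253)
1/(√(D + S)) = 1/(√(2309/993 + (2 - √2481))) = 1/(√(4295/993 - √2481)) = (4295/993 - √2481)^(-½)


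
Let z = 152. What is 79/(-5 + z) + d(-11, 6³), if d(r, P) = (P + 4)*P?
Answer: 6985519/147 ≈ 47521.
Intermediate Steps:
d(r, P) = P*(4 + P) (d(r, P) = (4 + P)*P = P*(4 + P))
79/(-5 + z) + d(-11, 6³) = 79/(-5 + 152) + 6³*(4 + 6³) = 79/147 + 216*(4 + 216) = 79*(1/147) + 216*220 = 79/147 + 47520 = 6985519/147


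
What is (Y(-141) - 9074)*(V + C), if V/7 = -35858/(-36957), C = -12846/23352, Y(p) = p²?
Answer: 9702421014905/143836644 ≈ 67455.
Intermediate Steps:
C = -2141/3892 (C = -12846*1/23352 = -2141/3892 ≈ -0.55010)
V = 251006/36957 (V = 7*(-35858/(-36957)) = 7*(-35858*(-1/36957)) = 7*(35858/36957) = 251006/36957 ≈ 6.7918)
(Y(-141) - 9074)*(V + C) = ((-141)² - 9074)*(251006/36957 - 2141/3892) = (19881 - 9074)*(897790415/143836644) = 10807*(897790415/143836644) = 9702421014905/143836644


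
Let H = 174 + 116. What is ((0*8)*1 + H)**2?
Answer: 84100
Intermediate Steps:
H = 290
((0*8)*1 + H)**2 = ((0*8)*1 + 290)**2 = (0*1 + 290)**2 = (0 + 290)**2 = 290**2 = 84100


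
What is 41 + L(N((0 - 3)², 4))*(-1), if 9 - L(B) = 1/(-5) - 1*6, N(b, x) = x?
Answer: 129/5 ≈ 25.800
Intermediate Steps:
L(B) = 76/5 (L(B) = 9 - (1/(-5) - 1*6) = 9 - (-⅕ - 6) = 9 - 1*(-31/5) = 9 + 31/5 = 76/5)
41 + L(N((0 - 3)², 4))*(-1) = 41 + (76/5)*(-1) = 41 - 76/5 = 129/5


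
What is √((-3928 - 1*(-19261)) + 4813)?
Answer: √20146 ≈ 141.94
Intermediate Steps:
√((-3928 - 1*(-19261)) + 4813) = √((-3928 + 19261) + 4813) = √(15333 + 4813) = √20146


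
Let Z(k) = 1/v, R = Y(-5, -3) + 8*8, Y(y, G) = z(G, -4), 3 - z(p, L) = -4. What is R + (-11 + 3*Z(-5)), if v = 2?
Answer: 123/2 ≈ 61.500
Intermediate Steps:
z(p, L) = 7 (z(p, L) = 3 - 1*(-4) = 3 + 4 = 7)
Y(y, G) = 7
R = 71 (R = 7 + 8*8 = 7 + 64 = 71)
Z(k) = ½ (Z(k) = 1/2 = ½)
R + (-11 + 3*Z(-5)) = 71 + (-11 + 3*(½)) = 71 + (-11 + 3/2) = 71 - 19/2 = 123/2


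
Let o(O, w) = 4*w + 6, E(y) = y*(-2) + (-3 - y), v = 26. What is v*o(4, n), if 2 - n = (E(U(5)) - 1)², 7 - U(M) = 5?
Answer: -10036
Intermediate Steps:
U(M) = 2 (U(M) = 7 - 1*5 = 7 - 5 = 2)
E(y) = -3 - 3*y (E(y) = -2*y + (-3 - y) = -3 - 3*y)
n = -98 (n = 2 - ((-3 - 3*2) - 1)² = 2 - ((-3 - 6) - 1)² = 2 - (-9 - 1)² = 2 - 1*(-10)² = 2 - 1*100 = 2 - 100 = -98)
o(O, w) = 6 + 4*w
v*o(4, n) = 26*(6 + 4*(-98)) = 26*(6 - 392) = 26*(-386) = -10036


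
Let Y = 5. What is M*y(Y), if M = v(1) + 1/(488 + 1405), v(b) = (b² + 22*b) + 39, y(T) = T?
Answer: 586835/1893 ≈ 310.00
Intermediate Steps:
v(b) = 39 + b² + 22*b
M = 117367/1893 (M = (39 + 1² + 22*1) + 1/(488 + 1405) = (39 + 1 + 22) + 1/1893 = 62 + 1/1893 = 117367/1893 ≈ 62.001)
M*y(Y) = (117367/1893)*5 = 586835/1893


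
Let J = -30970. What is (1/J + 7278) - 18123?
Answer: -335869651/30970 ≈ -10845.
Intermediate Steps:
(1/J + 7278) - 18123 = (1/(-30970) + 7278) - 18123 = (-1/30970 + 7278) - 18123 = 225399659/30970 - 18123 = -335869651/30970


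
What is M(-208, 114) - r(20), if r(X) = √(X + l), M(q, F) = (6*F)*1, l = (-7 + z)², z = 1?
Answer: 684 - 2*√14 ≈ 676.52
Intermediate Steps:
l = 36 (l = (-7 + 1)² = (-6)² = 36)
M(q, F) = 6*F
r(X) = √(36 + X) (r(X) = √(X + 36) = √(36 + X))
M(-208, 114) - r(20) = 6*114 - √(36 + 20) = 684 - √56 = 684 - 2*√14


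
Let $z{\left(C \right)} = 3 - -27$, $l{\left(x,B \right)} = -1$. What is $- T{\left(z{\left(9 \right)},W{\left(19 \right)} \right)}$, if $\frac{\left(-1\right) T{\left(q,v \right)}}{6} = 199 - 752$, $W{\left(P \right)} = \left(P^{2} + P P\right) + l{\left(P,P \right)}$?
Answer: $-3318$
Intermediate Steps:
$W{\left(P \right)} = -1 + 2 P^{2}$ ($W{\left(P \right)} = \left(P^{2} + P P\right) - 1 = \left(P^{2} + P^{2}\right) - 1 = 2 P^{2} - 1 = -1 + 2 P^{2}$)
$z{\left(C \right)} = 30$ ($z{\left(C \right)} = 3 + 27 = 30$)
$T{\left(q,v \right)} = 3318$ ($T{\left(q,v \right)} = - 6 \left(199 - 752\right) = \left(-6\right) \left(-553\right) = 3318$)
$- T{\left(z{\left(9 \right)},W{\left(19 \right)} \right)} = \left(-1\right) 3318 = -3318$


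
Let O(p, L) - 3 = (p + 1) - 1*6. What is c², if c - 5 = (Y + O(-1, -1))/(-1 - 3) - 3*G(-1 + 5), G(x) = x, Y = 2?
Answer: 729/16 ≈ 45.563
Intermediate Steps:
O(p, L) = -2 + p (O(p, L) = 3 + ((p + 1) - 1*6) = 3 + ((1 + p) - 6) = 3 + (-5 + p) = -2 + p)
c = -27/4 (c = 5 + ((2 + (-2 - 1))/(-1 - 3) - 3*(-1 + 5)) = 5 + ((2 - 3)/(-4) - 3*4) = 5 + (-1*(-¼) - 12) = 5 + (¼ - 12) = 5 - 47/4 = -27/4 ≈ -6.7500)
c² = (-27/4)² = 729/16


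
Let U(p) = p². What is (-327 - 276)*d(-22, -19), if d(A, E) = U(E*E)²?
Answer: -10241088513723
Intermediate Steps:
d(A, E) = E⁸ (d(A, E) = ((E*E)²)² = ((E²)²)² = (E⁴)² = E⁸)
(-327 - 276)*d(-22, -19) = (-327 - 276)*(-19)⁸ = -603*16983563041 = -10241088513723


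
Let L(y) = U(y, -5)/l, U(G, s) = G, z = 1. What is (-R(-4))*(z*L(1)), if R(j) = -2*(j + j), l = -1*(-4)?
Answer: -4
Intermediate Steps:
l = 4
R(j) = -4*j
L(y) = y/4
(-R(-4))*(z*L(1)) = (-(-4)*(-4))*(1*((1/4)*1)) = (-1*16)*(1*(1/4)) = -16*1/4 = -4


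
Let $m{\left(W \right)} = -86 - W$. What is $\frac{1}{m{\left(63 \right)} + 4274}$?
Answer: $\frac{1}{4125} \approx 0.00024242$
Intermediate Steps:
$\frac{1}{m{\left(63 \right)} + 4274} = \frac{1}{\left(-86 - 63\right) + 4274} = \frac{1}{-149 + 4274} = \frac{1}{4125}$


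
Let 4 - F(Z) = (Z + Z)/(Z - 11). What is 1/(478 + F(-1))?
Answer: 6/2891 ≈ 0.0020754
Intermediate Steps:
F(Z) = 4 - 2*Z/(-11 + Z) (F(Z) = 4 - (Z + Z)/(Z - 11) = 4 - 2*Z/(-11 + Z))
1/(478 + F(-1)) = 1/(478 + 2*(-22 - 1)/(-11 - 1)) = 1/(478 + 2*(-23)/(-12)) = 1/(478 + 2*(-1/12)*(-23)) = 1/(478 + 23/6) = 1/(2891/6) = 6/2891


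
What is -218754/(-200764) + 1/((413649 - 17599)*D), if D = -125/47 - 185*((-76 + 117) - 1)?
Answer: 3767919966004574/3458051895241875 ≈ 1.0896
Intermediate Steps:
D = -347925/47 (D = -125*1/47 - 185*(41 - 1) = -125/47 - 185*40 = -125/47 - 7400 = -347925/47 ≈ -7402.7)
-218754/(-200764) + 1/((413649 - 17599)*D) = -218754/(-200764) + 1/((413649 - 17599)*(-347925/47)) = -218754*(-1/200764) - 47/347925/396050 = 109377/100382 + (1/396050)*(-47/347925) = 109377/100382 - 47/137795696250 = 3767919966004574/3458051895241875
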